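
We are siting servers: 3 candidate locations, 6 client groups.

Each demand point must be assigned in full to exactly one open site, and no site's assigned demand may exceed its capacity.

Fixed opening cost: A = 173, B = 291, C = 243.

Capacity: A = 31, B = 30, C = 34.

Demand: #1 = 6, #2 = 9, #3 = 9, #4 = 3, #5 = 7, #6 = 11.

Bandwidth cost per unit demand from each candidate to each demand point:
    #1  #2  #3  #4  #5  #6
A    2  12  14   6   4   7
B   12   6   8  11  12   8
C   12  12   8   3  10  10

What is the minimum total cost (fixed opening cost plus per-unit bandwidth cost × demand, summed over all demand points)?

722

Open {A, C}; cheapest assignment that respects the capacities:
  A (cap 31, load 24): #1, #5, #6 — cost 6×2 + 7×4 + 11×7 = 117
  C (cap 34, load 21): #2, #3, #4 — cost 9×12 + 9×8 + 3×3 = 189
  Shipping 306, fixed 416 → total 722.
  Any other capacity-feasible assignment to {A, C} ships for at least 306.
Compare {A, B}: its best feasible assignment gives total 725.
Compare {B, C}: its best feasible assignment gives total 899.
Every other set of open sites that can feasibly serve all demand totals ≥ 725 even under its best assignment. Minimum: 722.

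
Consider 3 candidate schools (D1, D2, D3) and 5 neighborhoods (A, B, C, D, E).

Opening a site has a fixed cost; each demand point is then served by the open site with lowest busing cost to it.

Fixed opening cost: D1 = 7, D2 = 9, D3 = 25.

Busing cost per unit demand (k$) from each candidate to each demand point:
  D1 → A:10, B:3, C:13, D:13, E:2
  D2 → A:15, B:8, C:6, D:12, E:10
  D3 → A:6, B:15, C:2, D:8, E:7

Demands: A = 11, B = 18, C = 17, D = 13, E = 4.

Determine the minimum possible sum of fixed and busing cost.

Open {D1, D3}: assign each demand point to its cheapest open site.
  A→D3 11×6=66, B→D1 18×3=54, C→D3 17×2=34, D→D3 13×8=104, E→D1 4×2=8
  busing cost 266, fixed 32 → total 298.
Compare {D1, D2, D3}: busing cost 266 + fixed 41 = 307.
Compare {D2, D3}: busing cost 376 + fixed 34 = 410.
Compare {D1, D2}: busing cost 430 + fixed 16 = 446.
All other subsets cost ≥ 307. Minimum total cost: 298.

298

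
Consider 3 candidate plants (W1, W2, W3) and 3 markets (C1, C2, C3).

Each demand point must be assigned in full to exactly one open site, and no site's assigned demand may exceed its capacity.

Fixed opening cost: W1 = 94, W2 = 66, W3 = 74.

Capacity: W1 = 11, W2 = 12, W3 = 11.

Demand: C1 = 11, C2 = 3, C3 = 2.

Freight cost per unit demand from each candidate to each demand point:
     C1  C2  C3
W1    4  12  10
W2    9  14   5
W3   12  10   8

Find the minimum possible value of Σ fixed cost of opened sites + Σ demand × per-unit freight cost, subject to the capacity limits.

Open {W1, W2}; cheapest assignment that respects the capacities:
  W1 (cap 11, load 11): C1 — cost 11×4 = 44
  W2 (cap 12, load 5): C2, C3 — cost 3×14 + 2×5 = 52
  Shipping 96, fixed 160 → total 256.
  Any other capacity-feasible assignment to {W1, W2} ships for at least 96.
Compare {W1, W3}: its best feasible assignment gives total 258.
Compare {W2, W3}: its best feasible assignment gives total 285.
Every other set of open sites that can feasibly serve all demand totals ≥ 258 even under its best assignment. Minimum: 256.

256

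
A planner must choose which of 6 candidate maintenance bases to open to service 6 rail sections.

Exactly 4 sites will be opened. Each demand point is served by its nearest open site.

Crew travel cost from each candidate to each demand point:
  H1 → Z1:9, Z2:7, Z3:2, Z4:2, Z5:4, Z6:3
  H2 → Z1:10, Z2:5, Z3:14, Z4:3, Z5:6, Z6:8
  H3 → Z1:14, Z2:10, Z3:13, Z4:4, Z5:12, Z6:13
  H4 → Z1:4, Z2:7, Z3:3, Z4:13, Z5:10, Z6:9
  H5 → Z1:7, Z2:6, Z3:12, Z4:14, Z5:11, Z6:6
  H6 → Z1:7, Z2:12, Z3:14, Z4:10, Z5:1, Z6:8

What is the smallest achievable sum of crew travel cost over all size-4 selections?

17

Open {H1, H2, H4, H6}.
  Z1→H4 4, Z2→H2 5, Z3→H1 2, Z4→H1 2, Z5→H6 1, Z6→H1 3  ⇒ total 17.
Compare {H1, H4, H5, H6}: total 18.
Compare {H1, H3, H4, H6}: total 19.
No size-4 selection does better; minimum is 17.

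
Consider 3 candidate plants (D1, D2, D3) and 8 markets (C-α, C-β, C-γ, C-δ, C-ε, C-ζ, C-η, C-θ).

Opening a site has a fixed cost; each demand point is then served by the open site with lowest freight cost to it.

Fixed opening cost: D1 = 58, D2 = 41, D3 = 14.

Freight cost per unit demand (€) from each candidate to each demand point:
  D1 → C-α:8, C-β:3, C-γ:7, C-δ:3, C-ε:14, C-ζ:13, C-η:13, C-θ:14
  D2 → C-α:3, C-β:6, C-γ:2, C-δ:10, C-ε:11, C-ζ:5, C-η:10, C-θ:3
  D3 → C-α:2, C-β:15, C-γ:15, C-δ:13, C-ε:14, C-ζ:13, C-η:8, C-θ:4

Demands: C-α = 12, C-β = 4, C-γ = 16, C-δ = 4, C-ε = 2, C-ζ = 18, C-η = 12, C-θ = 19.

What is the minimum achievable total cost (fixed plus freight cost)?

Open {D2, D3}: assign each demand point to its cheapest open site.
  C-α→D3 12×2=24, C-β→D2 4×6=24, C-γ→D2 16×2=32, C-δ→D2 4×10=40, C-ε→D2 2×11=22, C-ζ→D2 18×5=90, C-η→D3 12×8=96, C-θ→D2 19×3=57
  freight cost 385, fixed 55 → total 440.
Compare {D1, D2, D3}: freight cost 345 + fixed 113 = 458.
Compare {D2}: freight cost 421 + fixed 41 = 462.
Compare {D1, D2}: freight cost 381 + fixed 99 = 480.
All other subsets cost ≥ 458. Minimum total cost: 440.

440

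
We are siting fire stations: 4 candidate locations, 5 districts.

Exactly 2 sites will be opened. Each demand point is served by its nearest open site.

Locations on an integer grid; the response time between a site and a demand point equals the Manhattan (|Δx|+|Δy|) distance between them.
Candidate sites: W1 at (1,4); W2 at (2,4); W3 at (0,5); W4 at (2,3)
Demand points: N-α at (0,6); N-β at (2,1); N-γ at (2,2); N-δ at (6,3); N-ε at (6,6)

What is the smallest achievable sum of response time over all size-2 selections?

15

Open {W3, W4}.
  N-α→W3 1, N-β→W4 2, N-γ→W4 1, N-δ→W4 4, N-ε→W3 7  ⇒ total 15.
Compare {W1, W4}: total 17.
Compare {W2, W3}: total 17.
No size-2 selection does better; minimum is 15.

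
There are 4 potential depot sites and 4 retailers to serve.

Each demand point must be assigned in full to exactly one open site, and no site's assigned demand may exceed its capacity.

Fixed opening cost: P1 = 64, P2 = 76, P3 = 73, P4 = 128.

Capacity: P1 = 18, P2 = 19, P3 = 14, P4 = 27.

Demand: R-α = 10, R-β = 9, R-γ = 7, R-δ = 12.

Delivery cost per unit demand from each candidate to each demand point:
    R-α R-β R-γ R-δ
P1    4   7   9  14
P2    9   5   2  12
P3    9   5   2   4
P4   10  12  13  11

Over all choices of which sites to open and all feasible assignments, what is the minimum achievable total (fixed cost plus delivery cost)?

360

Open {P1, P2, P3}; cheapest assignment that respects the capacities:
  P1 (cap 18, load 10): R-α — cost 10×4 = 40
  P2 (cap 19, load 16): R-β, R-γ — cost 9×5 + 7×2 = 59
  P3 (cap 14, load 12): R-δ — cost 12×4 = 48
  Shipping 147, fixed 213 → total 360.
  Any other capacity-feasible assignment to {P1, P2, P3} ships for at least 147.
Compare {P2, P3, P4}: its best feasible assignment gives total 484.
Compare {P1, P2, P3, P4}: its best feasible assignment gives total 488.
Every other set of open sites that can feasibly serve all demand totals ≥ 484 even under its best assignment. Minimum: 360.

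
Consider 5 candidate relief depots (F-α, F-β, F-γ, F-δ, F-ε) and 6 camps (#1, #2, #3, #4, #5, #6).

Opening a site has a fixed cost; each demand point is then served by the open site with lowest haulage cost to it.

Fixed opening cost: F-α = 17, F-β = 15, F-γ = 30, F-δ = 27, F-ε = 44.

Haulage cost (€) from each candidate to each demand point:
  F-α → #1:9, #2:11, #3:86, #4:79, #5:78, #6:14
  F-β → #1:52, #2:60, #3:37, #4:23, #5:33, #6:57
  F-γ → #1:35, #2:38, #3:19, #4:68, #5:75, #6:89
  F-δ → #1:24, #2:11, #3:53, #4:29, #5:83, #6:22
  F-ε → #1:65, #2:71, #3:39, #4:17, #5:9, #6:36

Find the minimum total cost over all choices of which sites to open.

Open {F-α, F-β}: assign each demand point to its cheapest open site.
  #1→F-α 9, #2→F-α 11, #3→F-β 37, #4→F-β 23, #5→F-β 33, #6→F-α 14
  haulage cost 127, fixed 32 → total 159.
Compare {F-α, F-ε}: haulage cost 99 + fixed 61 = 160.
Compare {F-α, F-γ, F-ε}: haulage cost 79 + fixed 91 = 170.
Compare {F-α, F-β, F-γ}: haulage cost 109 + fixed 62 = 171.
All other subsets cost ≥ 160. Minimum total cost: 159.

159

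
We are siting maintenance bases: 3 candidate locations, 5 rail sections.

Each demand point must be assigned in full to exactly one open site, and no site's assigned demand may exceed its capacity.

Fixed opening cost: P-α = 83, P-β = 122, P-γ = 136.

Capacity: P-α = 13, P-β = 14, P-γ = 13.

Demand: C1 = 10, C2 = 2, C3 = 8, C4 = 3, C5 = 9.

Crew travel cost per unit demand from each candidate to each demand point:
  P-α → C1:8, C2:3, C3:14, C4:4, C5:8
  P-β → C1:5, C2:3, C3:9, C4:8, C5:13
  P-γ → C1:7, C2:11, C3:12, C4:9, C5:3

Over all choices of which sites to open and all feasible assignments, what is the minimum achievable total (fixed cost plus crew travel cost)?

538

Open {P-α, P-β, P-γ}; cheapest assignment that respects the capacities:
  P-α (cap 13, load 13): C1, C4 — cost 10×8 + 3×4 = 92
  P-β (cap 14, load 10): C2, C3 — cost 2×3 + 8×9 = 78
  P-γ (cap 13, load 9): C5 — cost 9×3 = 27
  Shipping 197, fixed 341 → total 538.
  Any other capacity-feasible assignment to {P-α, P-β, P-γ} ships for at least 197.
Total demand is 32 and no other set of sites has combined capacity ≥ 32, so {P-α, P-β, P-γ} is the only feasible choice of open sites. Minimum: 538.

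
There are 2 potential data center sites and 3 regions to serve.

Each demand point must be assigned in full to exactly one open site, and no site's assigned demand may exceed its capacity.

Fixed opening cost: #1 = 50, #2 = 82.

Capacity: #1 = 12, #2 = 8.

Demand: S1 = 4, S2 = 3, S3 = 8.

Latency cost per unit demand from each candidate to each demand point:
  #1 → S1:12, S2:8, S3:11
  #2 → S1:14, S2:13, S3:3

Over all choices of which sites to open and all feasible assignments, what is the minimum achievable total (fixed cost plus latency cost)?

228

Open {#1, #2}; cheapest assignment that respects the capacities:
  #1 (cap 12, load 7): S1, S2 — cost 4×12 + 3×8 = 72
  #2 (cap 8, load 8): S3 — cost 8×3 = 24
  Shipping 96, fixed 132 → total 228.
  Any other capacity-feasible assignment to {#1, #2} ships for at least 96.
Total demand is 15 and no other set of sites has combined capacity ≥ 15, so {#1, #2} is the only feasible choice of open sites. Minimum: 228.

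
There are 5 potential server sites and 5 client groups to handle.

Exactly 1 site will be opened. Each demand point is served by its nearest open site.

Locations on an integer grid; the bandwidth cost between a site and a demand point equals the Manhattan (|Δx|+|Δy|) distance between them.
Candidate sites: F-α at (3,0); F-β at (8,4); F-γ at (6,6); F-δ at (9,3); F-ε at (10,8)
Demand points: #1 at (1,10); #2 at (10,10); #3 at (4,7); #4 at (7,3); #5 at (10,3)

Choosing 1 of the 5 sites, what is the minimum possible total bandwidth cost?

Open {F-γ}.
  #1→F-γ 9, #2→F-γ 8, #3→F-γ 3, #4→F-γ 4, #5→F-γ 7  ⇒ total 31.
Compare {F-β}: total 33.
Compare {F-ε}: total 33.
No size-1 selection does better; minimum is 31.

31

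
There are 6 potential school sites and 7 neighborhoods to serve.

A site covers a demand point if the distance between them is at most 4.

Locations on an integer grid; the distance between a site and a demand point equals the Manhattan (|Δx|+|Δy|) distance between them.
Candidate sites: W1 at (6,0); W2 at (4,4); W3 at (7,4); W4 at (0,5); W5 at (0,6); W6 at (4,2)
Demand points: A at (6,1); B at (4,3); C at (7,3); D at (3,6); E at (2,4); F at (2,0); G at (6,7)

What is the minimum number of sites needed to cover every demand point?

3

Coverage sets (demand points within 4 of each site):
  W1: {A, C, F}
  W2: {B, C, D, E}
  W3: {A, B, C, G}
  W4: {D, E}
  W5: {D, E}
  W6: {A, B, C, E, F}
No 2 sites suffice: every size-2 union leaves at least one demand point uncovered.
But {W1, W2, W3} covers everything, so the minimum is 3.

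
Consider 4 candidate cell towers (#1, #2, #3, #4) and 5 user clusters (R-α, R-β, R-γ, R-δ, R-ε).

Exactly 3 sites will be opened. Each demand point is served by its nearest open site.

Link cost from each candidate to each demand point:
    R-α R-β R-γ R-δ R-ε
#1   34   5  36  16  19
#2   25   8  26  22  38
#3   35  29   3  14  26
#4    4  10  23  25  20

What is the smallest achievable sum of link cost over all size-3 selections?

45

Open {#1, #3, #4}.
  R-α→#4 4, R-β→#1 5, R-γ→#3 3, R-δ→#3 14, R-ε→#1 19  ⇒ total 45.
Compare {#2, #3, #4}: total 49.
Compare {#1, #2, #3}: total 66.
No size-3 selection does better; minimum is 45.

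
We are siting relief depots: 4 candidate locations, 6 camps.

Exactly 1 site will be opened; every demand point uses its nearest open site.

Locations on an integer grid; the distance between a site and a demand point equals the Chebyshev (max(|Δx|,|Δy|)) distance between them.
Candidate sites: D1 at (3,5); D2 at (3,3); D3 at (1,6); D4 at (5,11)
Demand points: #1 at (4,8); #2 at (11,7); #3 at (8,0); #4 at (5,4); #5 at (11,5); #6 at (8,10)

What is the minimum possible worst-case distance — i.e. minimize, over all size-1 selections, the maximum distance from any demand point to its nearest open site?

Open {D1}.
  Farthest demand point is #2 at distance 8 (to D1); all others are ≤ 8.
With {D2} the worst case is 8.
With {D3} the worst case is 10.
No size-1 selection achieves below 8.

8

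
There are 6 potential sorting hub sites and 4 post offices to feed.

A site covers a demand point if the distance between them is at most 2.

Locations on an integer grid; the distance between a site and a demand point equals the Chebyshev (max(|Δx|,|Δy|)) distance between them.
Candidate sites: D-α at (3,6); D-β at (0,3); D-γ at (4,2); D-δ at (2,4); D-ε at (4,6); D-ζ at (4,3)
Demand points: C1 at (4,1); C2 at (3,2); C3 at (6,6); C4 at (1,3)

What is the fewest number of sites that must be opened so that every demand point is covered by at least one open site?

Coverage sets (demand points within 2 of each site):
  D-α: {}
  D-β: {C4}
  D-γ: {C1, C2}
  D-δ: {C2, C4}
  D-ε: {C3}
  D-ζ: {C1, C2}
No 2 sites suffice: every size-2 union leaves at least one demand point uncovered.
But {D-β, D-γ, D-ε} covers everything, so the minimum is 3.

3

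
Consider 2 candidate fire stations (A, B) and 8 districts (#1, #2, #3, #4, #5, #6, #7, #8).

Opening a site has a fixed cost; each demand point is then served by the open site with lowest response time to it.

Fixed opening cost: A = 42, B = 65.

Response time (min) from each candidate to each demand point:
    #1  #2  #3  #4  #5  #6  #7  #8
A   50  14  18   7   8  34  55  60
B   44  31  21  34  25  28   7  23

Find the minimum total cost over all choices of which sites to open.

256

Open {A, B}: assign each demand point to its cheapest open site.
  #1→B 44, #2→A 14, #3→A 18, #4→A 7, #5→A 8, #6→B 28, #7→B 7, #8→B 23
  response time 149, fixed 107 → total 256.
Compare {B}: response time 213 + fixed 65 = 278.
Compare {A}: response time 246 + fixed 42 = 288.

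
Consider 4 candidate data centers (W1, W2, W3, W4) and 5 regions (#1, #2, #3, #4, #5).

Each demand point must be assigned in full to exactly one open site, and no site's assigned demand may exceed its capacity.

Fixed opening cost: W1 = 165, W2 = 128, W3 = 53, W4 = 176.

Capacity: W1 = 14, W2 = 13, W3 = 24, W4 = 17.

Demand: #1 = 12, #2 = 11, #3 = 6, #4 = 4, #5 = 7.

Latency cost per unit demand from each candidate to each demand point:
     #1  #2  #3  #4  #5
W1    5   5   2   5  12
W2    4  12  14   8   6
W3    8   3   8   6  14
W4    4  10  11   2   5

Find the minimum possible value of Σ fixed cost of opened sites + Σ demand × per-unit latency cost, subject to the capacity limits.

464

Open {W3, W4}; cheapest assignment that respects the capacities:
  W3 (cap 24, load 24): #2, #3, #5 — cost 11×3 + 6×8 + 7×14 = 179
  W4 (cap 17, load 16): #1, #4 — cost 12×4 + 4×2 = 56
  Shipping 235, fixed 229 → total 464.
  Any other capacity-feasible assignment to {W3, W4} ships for at least 235.
Compare {W2, W3, W4}: its best feasible assignment gives total 529.
Compare {W1, W2, W3}: its best feasible assignment gives total 547.
Every other set of open sites that can feasibly serve all demand totals ≥ 529 even under its best assignment. Minimum: 464.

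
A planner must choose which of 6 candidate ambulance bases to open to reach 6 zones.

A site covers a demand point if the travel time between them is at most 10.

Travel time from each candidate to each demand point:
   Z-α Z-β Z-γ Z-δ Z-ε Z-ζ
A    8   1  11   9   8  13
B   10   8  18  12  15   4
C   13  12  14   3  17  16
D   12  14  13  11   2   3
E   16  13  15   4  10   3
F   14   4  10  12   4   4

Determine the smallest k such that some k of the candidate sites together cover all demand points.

2

Coverage sets (demand points within 10 of each site):
  A: {Z-α, Z-β, Z-δ, Z-ε}
  B: {Z-α, Z-β, Z-ζ}
  C: {Z-δ}
  D: {Z-ε, Z-ζ}
  E: {Z-δ, Z-ε, Z-ζ}
  F: {Z-β, Z-γ, Z-ε, Z-ζ}
No single site covers all 6 demand points.
But {A, F} covers everything, so the minimum is 2.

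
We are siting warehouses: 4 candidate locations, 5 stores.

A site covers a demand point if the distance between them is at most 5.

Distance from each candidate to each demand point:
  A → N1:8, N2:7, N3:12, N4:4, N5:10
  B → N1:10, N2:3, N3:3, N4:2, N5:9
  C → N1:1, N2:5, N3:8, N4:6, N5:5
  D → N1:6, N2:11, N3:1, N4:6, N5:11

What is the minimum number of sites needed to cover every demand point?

Coverage sets (demand points within 5 of each site):
  A: {N4}
  B: {N2, N3, N4}
  C: {N1, N2, N5}
  D: {N3}
No single site covers all 5 demand points.
But {B, C} covers everything, so the minimum is 2.

2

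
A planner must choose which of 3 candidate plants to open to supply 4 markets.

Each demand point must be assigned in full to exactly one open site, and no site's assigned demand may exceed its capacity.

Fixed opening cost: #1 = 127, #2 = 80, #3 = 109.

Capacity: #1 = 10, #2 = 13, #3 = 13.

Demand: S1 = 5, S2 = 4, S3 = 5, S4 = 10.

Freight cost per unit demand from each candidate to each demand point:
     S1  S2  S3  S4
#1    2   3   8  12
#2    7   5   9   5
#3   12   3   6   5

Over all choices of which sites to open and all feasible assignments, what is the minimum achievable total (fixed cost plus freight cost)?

418

Open {#1, #2, #3}; cheapest assignment that respects the capacities:
  #1 (cap 10, load 9): S1, S2 — cost 5×2 + 4×3 = 22
  #2 (cap 13, load 10): S4 — cost 10×5 = 50
  #3 (cap 13, load 5): S3 — cost 5×6 = 30
  Shipping 102, fixed 316 → total 418.
  Any other capacity-feasible assignment to {#1, #2, #3} ships for at least 102.
Total demand is 24; every other set of sites either has combined capacity below 24 or cannot fit the demands without splitting one across sites, so {#1, #2, #3} is the only feasible choice of open sites. Minimum: 418.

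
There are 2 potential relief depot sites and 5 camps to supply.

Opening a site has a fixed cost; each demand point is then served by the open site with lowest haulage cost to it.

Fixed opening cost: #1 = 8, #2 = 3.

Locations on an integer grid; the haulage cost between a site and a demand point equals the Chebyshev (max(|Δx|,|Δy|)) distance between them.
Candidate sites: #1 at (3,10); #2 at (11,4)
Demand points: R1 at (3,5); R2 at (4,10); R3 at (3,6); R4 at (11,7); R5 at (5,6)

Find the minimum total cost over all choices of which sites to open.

28

Open {#1, #2}: assign each demand point to its cheapest open site.
  R1→#1 5, R2→#1 1, R3→#1 4, R4→#2 3, R5→#1 4
  haulage cost 17, fixed 11 → total 28.
Compare {#1}: haulage cost 22 + fixed 8 = 30.
Compare {#2}: haulage cost 32 + fixed 3 = 35.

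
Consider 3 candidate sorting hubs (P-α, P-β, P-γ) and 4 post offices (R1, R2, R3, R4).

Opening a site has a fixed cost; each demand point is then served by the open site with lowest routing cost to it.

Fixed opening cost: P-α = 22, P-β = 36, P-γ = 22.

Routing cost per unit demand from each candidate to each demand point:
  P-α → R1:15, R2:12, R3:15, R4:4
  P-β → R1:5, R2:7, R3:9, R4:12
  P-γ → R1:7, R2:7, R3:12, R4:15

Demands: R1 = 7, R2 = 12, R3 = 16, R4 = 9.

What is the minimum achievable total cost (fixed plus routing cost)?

357

Open {P-α, P-β}: assign each demand point to its cheapest open site.
  R1→P-β 7×5=35, R2→P-β 12×7=84, R3→P-β 16×9=144, R4→P-α 9×4=36
  routing cost 299, fixed 58 → total 357.
Compare {P-α, P-β, P-γ}: routing cost 299 + fixed 80 = 379.
Compare {P-α, P-γ}: routing cost 361 + fixed 44 = 405.
Compare {P-β}: routing cost 371 + fixed 36 = 407.
All other subsets cost ≥ 379. Minimum total cost: 357.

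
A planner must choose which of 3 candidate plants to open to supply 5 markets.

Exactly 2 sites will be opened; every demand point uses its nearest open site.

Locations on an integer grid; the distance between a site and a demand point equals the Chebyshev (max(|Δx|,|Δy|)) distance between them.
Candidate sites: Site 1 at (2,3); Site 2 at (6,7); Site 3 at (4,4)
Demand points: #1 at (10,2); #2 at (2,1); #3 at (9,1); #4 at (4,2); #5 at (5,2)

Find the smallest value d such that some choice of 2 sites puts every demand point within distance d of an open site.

Open {Site 2, Site 3}.
  Farthest demand point is #1 at distance 5 (to Site 2); all others are ≤ 5.
With {Site 1, Site 2} the worst case is 6.
With {Site 1, Site 3} the worst case is 6.
No size-2 selection achieves below 5.

5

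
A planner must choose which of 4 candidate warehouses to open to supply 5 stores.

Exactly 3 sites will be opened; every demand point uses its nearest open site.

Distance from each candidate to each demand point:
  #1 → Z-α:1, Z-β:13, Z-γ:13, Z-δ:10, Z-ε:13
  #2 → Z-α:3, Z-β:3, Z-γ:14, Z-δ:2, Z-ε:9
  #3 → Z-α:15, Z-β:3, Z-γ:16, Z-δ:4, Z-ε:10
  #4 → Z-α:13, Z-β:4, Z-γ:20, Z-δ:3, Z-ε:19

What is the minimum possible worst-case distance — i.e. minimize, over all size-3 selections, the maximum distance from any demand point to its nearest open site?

13

Open {#1, #2, #3}.
  Farthest demand point is Z-γ at distance 13 (to #1); all others are ≤ 13.
With {#1, #2, #4} the worst case is 13.
With {#1, #3, #4} the worst case is 13.
No size-3 selection achieves below 13.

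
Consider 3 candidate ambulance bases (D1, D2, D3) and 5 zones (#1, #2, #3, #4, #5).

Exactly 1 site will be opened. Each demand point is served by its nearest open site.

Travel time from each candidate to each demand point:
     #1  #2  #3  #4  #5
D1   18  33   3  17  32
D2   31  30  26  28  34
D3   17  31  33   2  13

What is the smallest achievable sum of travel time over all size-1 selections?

96

Open {D3}.
  #1→D3 17, #2→D3 31, #3→D3 33, #4→D3 2, #5→D3 13  ⇒ total 96.
Compare {D1}: total 103.
Compare {D2}: total 149.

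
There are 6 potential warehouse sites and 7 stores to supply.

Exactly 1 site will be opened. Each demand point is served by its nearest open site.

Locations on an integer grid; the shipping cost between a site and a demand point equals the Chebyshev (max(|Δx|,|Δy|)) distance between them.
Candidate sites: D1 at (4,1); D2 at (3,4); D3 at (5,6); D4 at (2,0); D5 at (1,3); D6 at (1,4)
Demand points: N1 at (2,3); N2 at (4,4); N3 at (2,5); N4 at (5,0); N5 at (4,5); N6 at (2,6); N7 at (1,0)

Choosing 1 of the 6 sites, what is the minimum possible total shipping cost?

14

Open {D2}.
  N1→D2 1, N2→D2 1, N3→D2 1, N4→D2 4, N5→D2 1, N6→D2 2, N7→D2 4  ⇒ total 14.
Compare {D6}: total 18.
Compare {D5}: total 19.
No size-1 selection does better; minimum is 14.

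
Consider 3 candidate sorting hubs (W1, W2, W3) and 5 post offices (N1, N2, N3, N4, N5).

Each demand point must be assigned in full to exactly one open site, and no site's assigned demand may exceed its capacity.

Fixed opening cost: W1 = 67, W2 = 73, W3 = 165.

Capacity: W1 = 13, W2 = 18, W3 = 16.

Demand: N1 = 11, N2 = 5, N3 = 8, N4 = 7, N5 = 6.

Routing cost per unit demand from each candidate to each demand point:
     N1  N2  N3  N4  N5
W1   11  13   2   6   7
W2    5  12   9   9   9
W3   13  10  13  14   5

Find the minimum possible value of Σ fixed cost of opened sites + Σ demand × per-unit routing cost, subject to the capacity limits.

Open {W1, W2, W3}; cheapest assignment that respects the capacities:
  W1 (cap 13, load 8): N3 — cost 8×2 = 16
  W2 (cap 18, load 18): N1, N4 — cost 11×5 + 7×9 = 118
  W3 (cap 16, load 11): N2, N5 — cost 5×10 + 6×5 = 80
  Shipping 214, fixed 305 → total 519.
  Any other capacity-feasible assignment to {W1, W2, W3} ships for at least 214.
Total demand is 37 and no other set of sites has combined capacity ≥ 37, so {W1, W2, W3} is the only feasible choice of open sites. Minimum: 519.

519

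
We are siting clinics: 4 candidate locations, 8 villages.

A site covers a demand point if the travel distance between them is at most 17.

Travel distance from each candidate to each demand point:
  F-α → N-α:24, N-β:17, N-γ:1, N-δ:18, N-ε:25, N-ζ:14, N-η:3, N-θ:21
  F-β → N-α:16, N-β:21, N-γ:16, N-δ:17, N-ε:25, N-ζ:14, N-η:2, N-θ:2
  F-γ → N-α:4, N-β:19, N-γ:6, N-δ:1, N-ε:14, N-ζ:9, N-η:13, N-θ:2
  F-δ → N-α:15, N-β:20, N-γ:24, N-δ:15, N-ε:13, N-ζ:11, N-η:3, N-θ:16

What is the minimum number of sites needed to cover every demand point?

2

Coverage sets (demand points within 17 of each site):
  F-α: {N-β, N-γ, N-ζ, N-η}
  F-β: {N-α, N-γ, N-δ, N-ζ, N-η, N-θ}
  F-γ: {N-α, N-γ, N-δ, N-ε, N-ζ, N-η, N-θ}
  F-δ: {N-α, N-δ, N-ε, N-ζ, N-η, N-θ}
No single site covers all 8 demand points.
But {F-α, F-γ} covers everything, so the minimum is 2.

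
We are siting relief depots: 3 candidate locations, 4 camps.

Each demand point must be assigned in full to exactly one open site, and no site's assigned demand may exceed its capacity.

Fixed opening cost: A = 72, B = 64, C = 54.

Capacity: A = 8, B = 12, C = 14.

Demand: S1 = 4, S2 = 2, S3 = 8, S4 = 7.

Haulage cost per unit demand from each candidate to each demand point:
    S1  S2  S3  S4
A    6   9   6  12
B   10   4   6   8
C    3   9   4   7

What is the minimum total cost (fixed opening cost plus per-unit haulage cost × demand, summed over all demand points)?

226

Open {B, C}; cheapest assignment that respects the capacities:
  B (cap 12, load 9): S2, S4 — cost 2×4 + 7×8 = 64
  C (cap 14, load 12): S1, S3 — cost 4×3 + 8×4 = 44
  Shipping 108, fixed 118 → total 226.
  Any other capacity-feasible assignment to {B, C} ships for at least 108.
Compare {A, C}: its best feasible assignment gives total 253.
Compare {A, B, C}: its best feasible assignment gives total 298.
Every other set of open sites that can feasibly serve all demand totals ≥ 253 even under its best assignment. Minimum: 226.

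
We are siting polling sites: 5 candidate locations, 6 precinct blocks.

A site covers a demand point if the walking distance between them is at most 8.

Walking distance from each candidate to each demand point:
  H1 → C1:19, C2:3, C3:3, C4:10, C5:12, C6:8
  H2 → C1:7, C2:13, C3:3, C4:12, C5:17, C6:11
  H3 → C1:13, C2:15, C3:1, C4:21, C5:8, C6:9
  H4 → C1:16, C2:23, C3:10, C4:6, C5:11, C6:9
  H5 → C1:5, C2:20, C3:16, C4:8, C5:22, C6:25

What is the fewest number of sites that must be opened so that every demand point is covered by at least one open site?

3

Coverage sets (demand points within 8 of each site):
  H1: {C2, C3, C6}
  H2: {C1, C3}
  H3: {C3, C5}
  H4: {C4}
  H5: {C1, C4}
No 2 sites suffice: every size-2 union leaves at least one demand point uncovered.
But {H1, H3, H5} covers everything, so the minimum is 3.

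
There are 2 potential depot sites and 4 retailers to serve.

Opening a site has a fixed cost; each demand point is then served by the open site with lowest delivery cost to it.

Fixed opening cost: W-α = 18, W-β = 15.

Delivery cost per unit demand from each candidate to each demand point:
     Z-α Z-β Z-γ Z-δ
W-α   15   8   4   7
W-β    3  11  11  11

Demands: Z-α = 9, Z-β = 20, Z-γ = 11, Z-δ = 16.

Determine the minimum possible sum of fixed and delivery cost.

376

Open {W-α, W-β}: assign each demand point to its cheapest open site.
  Z-α→W-β 9×3=27, Z-β→W-α 20×8=160, Z-γ→W-α 11×4=44, Z-δ→W-α 16×7=112
  delivery cost 343, fixed 33 → total 376.
Compare {W-α}: delivery cost 451 + fixed 18 = 469.
Compare {W-β}: delivery cost 544 + fixed 15 = 559.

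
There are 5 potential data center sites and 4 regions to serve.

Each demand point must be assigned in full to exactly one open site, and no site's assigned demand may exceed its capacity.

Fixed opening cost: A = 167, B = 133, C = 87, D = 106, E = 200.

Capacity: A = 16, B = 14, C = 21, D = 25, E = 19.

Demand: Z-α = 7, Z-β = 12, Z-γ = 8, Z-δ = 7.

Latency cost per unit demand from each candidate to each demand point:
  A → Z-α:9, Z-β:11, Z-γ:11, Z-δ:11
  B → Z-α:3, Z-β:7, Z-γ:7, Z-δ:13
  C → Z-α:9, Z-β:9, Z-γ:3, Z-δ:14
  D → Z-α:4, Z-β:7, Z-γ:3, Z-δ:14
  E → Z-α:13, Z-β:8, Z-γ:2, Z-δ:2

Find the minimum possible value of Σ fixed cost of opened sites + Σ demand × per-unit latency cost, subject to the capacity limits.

427

Open {C, D}; cheapest assignment that respects the capacities:
  C (cap 21, load 15): Z-γ, Z-δ — cost 8×3 + 7×14 = 122
  D (cap 25, load 19): Z-α, Z-β — cost 7×4 + 12×7 = 112
  Shipping 234, fixed 193 → total 427.
  Any other capacity-feasible assignment to {C, D} ships for at least 234.
Compare {D, E}: its best feasible assignment gives total 448.
Compare {B, D}: its best feasible assignment gives total 459.
Every other set of open sites that can feasibly serve all demand totals ≥ 448 even under its best assignment. Minimum: 427.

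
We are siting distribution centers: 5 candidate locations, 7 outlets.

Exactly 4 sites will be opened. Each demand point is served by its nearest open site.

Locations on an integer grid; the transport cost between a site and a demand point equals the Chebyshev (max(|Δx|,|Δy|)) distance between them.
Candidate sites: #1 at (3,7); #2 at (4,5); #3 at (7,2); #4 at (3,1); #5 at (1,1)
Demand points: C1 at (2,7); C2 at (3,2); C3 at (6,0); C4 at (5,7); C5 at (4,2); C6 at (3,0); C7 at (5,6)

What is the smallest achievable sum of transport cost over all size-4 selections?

9

Open {#1, #2, #3, #4}.
  C1→#1 1, C2→#4 1, C3→#3 2, C4→#1 2, C5→#4 1, C6→#4 1, C7→#2 1  ⇒ total 9.
Compare {#1, #2, #4, #5}: total 10.
Compare {#1, #3, #4, #5}: total 10.
No size-4 selection does better; minimum is 9.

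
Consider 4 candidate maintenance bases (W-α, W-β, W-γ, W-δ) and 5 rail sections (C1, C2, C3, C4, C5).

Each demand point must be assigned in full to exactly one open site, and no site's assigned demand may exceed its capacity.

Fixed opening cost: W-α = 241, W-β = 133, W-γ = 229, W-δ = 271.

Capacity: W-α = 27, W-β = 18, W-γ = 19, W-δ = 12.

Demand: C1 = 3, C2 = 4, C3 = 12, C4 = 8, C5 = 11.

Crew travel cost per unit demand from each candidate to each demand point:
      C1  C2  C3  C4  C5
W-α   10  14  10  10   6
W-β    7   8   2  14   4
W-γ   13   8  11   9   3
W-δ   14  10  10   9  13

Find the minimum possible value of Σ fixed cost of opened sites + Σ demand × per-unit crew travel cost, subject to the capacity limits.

606

Open {W-α, W-β}; cheapest assignment that respects the capacities:
  W-α (cap 27, load 22): C1, C4, C5 — cost 3×10 + 8×10 + 11×6 = 176
  W-β (cap 18, load 16): C2, C3 — cost 4×8 + 12×2 = 56
  Shipping 232, fixed 374 → total 606.
  Any other capacity-feasible assignment to {W-α, W-β} ships for at least 232.
Compare {W-α, W-γ}: its best feasible assignment gives total 765.
Compare {W-α, W-β, W-γ}: its best feasible assignment gives total 793.
Every other set of open sites that can feasibly serve all demand totals ≥ 765 even under its best assignment. Minimum: 606.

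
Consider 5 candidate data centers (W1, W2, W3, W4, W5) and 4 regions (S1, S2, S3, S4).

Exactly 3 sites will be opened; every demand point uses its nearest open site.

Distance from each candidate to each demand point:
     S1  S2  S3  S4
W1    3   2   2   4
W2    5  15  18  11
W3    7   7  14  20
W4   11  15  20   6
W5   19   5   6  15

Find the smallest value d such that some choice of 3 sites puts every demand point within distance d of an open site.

4

Open {W1, W2, W3}.
  Farthest demand point is S4 at distance 4 (to W1); all others are ≤ 4.
With {W1, W2, W4} the worst case is 4.
With {W1, W2, W5} the worst case is 4.
No size-3 selection achieves below 4.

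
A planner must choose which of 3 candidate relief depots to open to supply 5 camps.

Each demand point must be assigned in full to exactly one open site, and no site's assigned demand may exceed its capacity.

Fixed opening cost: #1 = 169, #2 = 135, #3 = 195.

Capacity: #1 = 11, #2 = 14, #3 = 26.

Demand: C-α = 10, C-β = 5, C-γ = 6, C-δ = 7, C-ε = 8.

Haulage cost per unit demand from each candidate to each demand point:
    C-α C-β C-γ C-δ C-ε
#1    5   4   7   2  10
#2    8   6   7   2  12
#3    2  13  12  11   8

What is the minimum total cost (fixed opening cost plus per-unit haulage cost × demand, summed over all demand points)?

530

Open {#2, #3}; cheapest assignment that respects the capacities:
  #2 (cap 14, load 12): C-β, C-δ — cost 5×6 + 7×2 = 44
  #3 (cap 26, load 24): C-α, C-γ, C-ε — cost 10×2 + 6×12 + 8×8 = 156
  Shipping 200, fixed 330 → total 530.
  Any other capacity-feasible assignment to {#2, #3} ships for at least 200.
Compare {#1, #3}: its best feasible assignment gives total 587.
Compare {#1, #2, #3}: its best feasible assignment gives total 659.
Every other set of open sites that can feasibly serve all demand totals ≥ 587 even under its best assignment. Minimum: 530.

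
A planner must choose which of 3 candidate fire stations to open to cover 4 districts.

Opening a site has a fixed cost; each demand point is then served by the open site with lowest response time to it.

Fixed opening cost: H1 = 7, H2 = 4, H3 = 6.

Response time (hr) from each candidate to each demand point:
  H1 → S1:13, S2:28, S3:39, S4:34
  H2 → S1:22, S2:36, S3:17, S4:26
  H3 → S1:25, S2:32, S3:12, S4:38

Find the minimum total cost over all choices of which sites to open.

95

Open {H1, H2}: assign each demand point to its cheapest open site.
  S1→H1 13, S2→H1 28, S3→H2 17, S4→H2 26
  response time 84, fixed 11 → total 95.
Compare {H1, H2, H3}: response time 79 + fixed 17 = 96.
Compare {H1, H3}: response time 87 + fixed 13 = 100.
Compare {H2, H3}: response time 92 + fixed 10 = 102.
All other subsets cost ≥ 96. Minimum total cost: 95.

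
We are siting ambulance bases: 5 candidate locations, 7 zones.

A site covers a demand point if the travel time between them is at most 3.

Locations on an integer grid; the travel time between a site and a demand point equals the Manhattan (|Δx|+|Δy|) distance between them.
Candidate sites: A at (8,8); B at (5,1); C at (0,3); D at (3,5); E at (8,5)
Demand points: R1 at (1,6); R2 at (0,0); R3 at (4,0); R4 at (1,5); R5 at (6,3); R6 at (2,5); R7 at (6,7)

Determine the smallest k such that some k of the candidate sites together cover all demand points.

Coverage sets (demand points within 3 of each site):
  A: {R7}
  B: {R3, R5}
  C: {R2, R4}
  D: {R1, R4, R6}
  E: {}
No 3 sites suffice: every size-3 union leaves at least one demand point uncovered.
But {A, B, C, D} covers everything, so the minimum is 4.

4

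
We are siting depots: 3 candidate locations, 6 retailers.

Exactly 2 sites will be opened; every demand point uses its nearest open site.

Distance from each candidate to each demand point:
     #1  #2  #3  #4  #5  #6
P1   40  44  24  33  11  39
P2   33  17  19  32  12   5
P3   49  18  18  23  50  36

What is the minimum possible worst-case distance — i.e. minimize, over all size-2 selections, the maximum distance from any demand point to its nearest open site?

Open {P1, P2}.
  Farthest demand point is #1 at distance 33 (to P2); all others are ≤ 33.
With {P2, P3} the worst case is 33.
With {P1, P3} the worst case is 40.
No size-2 selection achieves below 33.

33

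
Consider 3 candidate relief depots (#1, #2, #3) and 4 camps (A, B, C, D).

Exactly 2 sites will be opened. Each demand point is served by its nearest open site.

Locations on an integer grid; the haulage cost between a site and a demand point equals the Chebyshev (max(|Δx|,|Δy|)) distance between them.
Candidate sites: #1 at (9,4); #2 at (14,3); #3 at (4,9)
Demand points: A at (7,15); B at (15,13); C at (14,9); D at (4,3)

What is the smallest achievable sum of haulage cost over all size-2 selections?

Open {#1, #3}.
  A→#3 6, B→#1 9, C→#1 5, D→#1 5  ⇒ total 25.
Compare {#2, #3}: total 28.
Compare {#1, #2}: total 30.

25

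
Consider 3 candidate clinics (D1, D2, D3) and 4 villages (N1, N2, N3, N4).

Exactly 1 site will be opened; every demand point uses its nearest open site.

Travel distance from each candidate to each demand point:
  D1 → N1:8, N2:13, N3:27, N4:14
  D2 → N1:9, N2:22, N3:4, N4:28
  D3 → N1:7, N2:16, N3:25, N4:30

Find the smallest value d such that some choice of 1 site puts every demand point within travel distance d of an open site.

Open {D1}.
  Farthest demand point is N3 at travel distance 27 (to D1); all others are ≤ 27.
With {D2} the worst case is 28.
With {D3} the worst case is 30.
No size-1 selection achieves below 27.

27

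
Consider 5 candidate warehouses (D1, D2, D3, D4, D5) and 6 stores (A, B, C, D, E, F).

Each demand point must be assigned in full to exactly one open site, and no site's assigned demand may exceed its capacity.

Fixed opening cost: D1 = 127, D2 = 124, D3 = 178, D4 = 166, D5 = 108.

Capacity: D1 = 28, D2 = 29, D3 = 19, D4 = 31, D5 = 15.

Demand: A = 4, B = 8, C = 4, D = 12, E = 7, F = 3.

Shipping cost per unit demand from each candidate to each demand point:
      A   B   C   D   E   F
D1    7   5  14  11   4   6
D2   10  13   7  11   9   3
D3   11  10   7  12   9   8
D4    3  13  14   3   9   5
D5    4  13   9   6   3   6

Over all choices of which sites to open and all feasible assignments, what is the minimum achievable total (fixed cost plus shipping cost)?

Open {D1, D5}; cheapest assignment that respects the capacities:
  D1 (cap 28, load 26): A, B, C, E, F — cost 4×7 + 8×5 + 4×14 + 7×4 + 3×6 = 170
  D5 (cap 15, load 12): D — cost 12×6 = 72
  Shipping 242, fixed 235 → total 477.
  Any other capacity-feasible assignment to {D1, D5} ships for at least 242.
Compare {D1, D4}: its best feasible assignment gives total 480.
Compare {D4, D5}: its best feasible assignment gives total 498.
Every other set of open sites that can feasibly serve all demand totals ≥ 480 even under its best assignment. Minimum: 477.

477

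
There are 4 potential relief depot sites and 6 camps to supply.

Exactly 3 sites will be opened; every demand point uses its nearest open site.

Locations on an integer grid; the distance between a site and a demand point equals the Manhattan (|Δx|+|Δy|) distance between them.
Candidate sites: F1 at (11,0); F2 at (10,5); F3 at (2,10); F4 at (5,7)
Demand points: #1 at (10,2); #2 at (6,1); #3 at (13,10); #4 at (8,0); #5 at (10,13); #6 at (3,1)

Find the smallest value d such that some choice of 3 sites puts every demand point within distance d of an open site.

8

Open {F1, F2, F4}.
  Farthest demand point is #3 at distance 8 (to F2); all others are ≤ 8.
With {F2, F3, F4} the worst case is 8.
With {F1, F2, F3} the worst case is 9.
No size-3 selection achieves below 8.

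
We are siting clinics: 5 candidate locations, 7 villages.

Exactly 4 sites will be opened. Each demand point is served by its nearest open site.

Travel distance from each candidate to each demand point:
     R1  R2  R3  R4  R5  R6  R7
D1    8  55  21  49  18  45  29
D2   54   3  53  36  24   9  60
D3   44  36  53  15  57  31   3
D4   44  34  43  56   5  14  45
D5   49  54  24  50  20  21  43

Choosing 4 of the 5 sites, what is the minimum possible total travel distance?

64

Open {D1, D2, D3, D4}.
  R1→D1 8, R2→D2 3, R3→D1 21, R4→D3 15, R5→D4 5, R6→D2 9, R7→D3 3  ⇒ total 64.
Compare {D1, D2, D3, D5}: total 77.
Compare {D1, D3, D4, D5}: total 100.
No size-4 selection does better; minimum is 64.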